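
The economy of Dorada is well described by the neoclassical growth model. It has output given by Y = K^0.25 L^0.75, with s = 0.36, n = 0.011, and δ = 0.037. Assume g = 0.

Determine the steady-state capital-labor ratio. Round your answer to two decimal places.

At the steady state, Δk = 0, so s·k^α = (n + δ)·k.
Rearranging, k^(1−α) = s / (n + δ).
k^0.75 = 0.36 / (0.011 + 0.037) = 0.36 / 0.048 = 7.5000
k* = 7.5000^(1/0.75) ≈ 14.6808

k* = 14.68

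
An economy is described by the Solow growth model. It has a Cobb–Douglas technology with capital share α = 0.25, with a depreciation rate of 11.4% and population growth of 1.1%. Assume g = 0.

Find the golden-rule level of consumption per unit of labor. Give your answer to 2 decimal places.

At the golden rule, f'(k) = n + δ, so α·k^(α−1) = n + δ and k_gold = (α/(n + δ))^(1/(1−α)).
k_gold = (0.25/0.125)^(1/0.75) = 2.0000^1.3333 ≈ 2.5198
c_gold = f(k_gold) − (n + δ)·k_gold = 1.2599 − 0.125×2.5198 ≈ 0.9449

c_gold ≈ 0.94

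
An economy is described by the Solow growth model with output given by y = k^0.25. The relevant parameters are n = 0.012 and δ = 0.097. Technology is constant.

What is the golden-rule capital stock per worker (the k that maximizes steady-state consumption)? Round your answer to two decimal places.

k_gold ≈ 3.02

The golden rule sets f'(k) = n + δ, i.e. α·k^(α−1) = n + δ.
So k^(1−α) = α / (n + δ) = 0.25 / 0.109 = 2.2936.
k_gold = 2.2936^(1/0.75) ≈ 3.0248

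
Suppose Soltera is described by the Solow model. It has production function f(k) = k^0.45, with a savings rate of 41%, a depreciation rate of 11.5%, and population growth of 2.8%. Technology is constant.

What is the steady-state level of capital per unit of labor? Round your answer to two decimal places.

In steady state, investment equals break-even investment: s·k^α = (n + δ)·k.
Dividing both sides by k: k^(1−α) = s / (n + δ).
k^0.55 = 0.41 / (0.028 + 0.115) = 0.41 / 0.143 = 2.8671
k* = 2.8671^(1/0.55) ≈ 6.7876

k* ≈ 6.79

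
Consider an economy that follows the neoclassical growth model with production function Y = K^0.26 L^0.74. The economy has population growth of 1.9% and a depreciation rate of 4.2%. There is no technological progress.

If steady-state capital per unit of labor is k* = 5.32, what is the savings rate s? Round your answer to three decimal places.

Steady state requires s·f(k) = (n + δ)·k, i.e. s·k^α = (n + δ)·k.
So s / (n + δ) = (k*)^(1−α) = 5.32^0.74 = 3.4449.
Therefore s = 3.4449 × (n + δ) = 3.4449 × 0.061 = 0.2101.

s ≈ 0.210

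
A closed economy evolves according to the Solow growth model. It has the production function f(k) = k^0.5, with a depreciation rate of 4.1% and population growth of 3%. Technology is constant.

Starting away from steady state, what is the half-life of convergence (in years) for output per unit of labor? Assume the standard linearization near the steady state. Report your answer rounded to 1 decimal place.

half-life ≈ 19.5 years

Near the steady state the convergence rate is λ = (1 − α)(n + δ).
λ = (1 − 0.5) × 0.071 = 0.5 × 0.071 = 0.0355
Half-life = ln 2 / λ = 0.6931 / 0.0355 ≈ 19.52 years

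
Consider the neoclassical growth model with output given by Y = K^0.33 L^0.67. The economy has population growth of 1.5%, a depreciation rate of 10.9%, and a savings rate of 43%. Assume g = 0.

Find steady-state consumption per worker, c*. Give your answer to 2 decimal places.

Steady state requires s·f(k) = (n + δ)·k, i.e. s·k^α = (n + δ)·k.
Rearranging, k^(1−α) = s / (n + δ).
k^0.67 = 0.43 / (0.015 + 0.109) = 0.43 / 0.124 = 3.4677
k* = 3.4677^(1/0.67) ≈ 6.3978
y* = (k*)^α = 6.3978^0.33 ≈ 1.8450
c* = (1 − s)·y* = (1 − 0.43) × 1.8450 ≈ 1.0517

c* = 1.05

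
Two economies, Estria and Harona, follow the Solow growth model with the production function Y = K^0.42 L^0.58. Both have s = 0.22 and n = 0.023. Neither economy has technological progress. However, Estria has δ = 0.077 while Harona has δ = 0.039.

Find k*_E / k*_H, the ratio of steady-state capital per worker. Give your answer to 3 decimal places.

k*_E / k*_H ≈ 0.439

Steady-state k* = [s/(n + δ)]^(1/(1−α)), so the ratio is [ (s_E/(n + δ)_E) / (s_H/(n + δ)_H) ]^1.7241.
s_E/(n + δ)_E = 0.22/0.100 = 2.2000; s_H/(n + δ)_H = 0.22/0.062 = 3.5484.
Ratio = (2.2000/3.5484)^1.7241 = 0.6200^1.7241 ≈ 0.4386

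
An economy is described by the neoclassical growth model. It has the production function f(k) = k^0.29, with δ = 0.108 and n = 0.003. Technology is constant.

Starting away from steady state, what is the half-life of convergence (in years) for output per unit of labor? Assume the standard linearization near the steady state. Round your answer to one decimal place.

about 8.8 years

Near the steady state the convergence rate is λ = (1 − α)(n + δ).
λ = (1 − 0.29) × 0.111 = 0.71 × 0.111 = 0.07881
Half-life = ln 2 / λ = 0.6931 / 0.07881 ≈ 8.79 years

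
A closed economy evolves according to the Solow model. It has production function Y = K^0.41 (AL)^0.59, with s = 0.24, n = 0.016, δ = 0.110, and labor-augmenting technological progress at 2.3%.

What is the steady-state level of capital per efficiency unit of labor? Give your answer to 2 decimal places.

k* = 2.24

Steady state requires s·f(k) = (n + g + δ)·k, i.e. s·k^α = (n + g + δ)·k.
Dividing both sides by k: k^(1−α) = s / (n + g + δ).
k^0.59 = 0.24 / (0.016 + 0.023 + 0.110) = 0.24 / 0.149 = 1.6107
k* = 1.6107^(1/0.59) ≈ 2.2432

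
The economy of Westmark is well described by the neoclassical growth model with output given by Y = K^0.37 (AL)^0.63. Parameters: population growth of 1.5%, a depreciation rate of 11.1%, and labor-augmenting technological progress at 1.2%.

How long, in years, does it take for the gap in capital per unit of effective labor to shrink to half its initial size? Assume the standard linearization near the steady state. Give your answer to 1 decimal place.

t_½ ≈ 8.0 years

Near the steady state the convergence rate is λ = (1 − α)(n + g + δ).
λ = (1 − 0.37) × 0.138 = 0.63 × 0.138 = 0.08694
Half-life = ln 2 / λ = 0.6931 / 0.08694 ≈ 7.97 years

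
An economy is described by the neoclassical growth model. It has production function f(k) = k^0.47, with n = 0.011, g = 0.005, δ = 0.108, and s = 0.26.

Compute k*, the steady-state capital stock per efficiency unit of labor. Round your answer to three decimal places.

k* = 4.043

Steady state requires s·f(k) = (n + g + δ)·k, i.e. s·k^α = (n + g + δ)·k.
Dividing both sides by k: k^(1−α) = s / (n + g + δ).
k^0.53 = 0.26 / (0.011 + 0.005 + 0.108) = 0.26 / 0.124 = 2.0968
k* = 2.0968^(1/0.53) ≈ 4.0431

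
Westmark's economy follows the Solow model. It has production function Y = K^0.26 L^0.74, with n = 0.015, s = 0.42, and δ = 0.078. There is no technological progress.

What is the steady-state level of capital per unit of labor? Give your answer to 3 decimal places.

k* ≈ 7.670

At the steady state, Δk = 0, so s·k^α = (n + δ)·k.
Rearranging, k^(1−α) = s / (n + δ).
k^0.74 = 0.42 / (0.015 + 0.078) = 0.42 / 0.093 = 4.5161
k* = 4.5161^(1/0.74) ≈ 7.6704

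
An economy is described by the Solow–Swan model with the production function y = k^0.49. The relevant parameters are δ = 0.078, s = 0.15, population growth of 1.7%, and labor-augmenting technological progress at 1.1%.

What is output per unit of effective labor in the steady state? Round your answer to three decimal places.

y* = 1.396

At the steady state, Δk = 0, so s·k^α = (n + g + δ)·k.
Rearranging, k^(1−α) = s / (n + g + δ).
k^0.51 = 0.15 / (0.017 + 0.011 + 0.078) = 0.15 / 0.106 = 1.4151
k* = 1.4151^(1/0.51) ≈ 1.9754
y* = (k*)^α = 1.9754^0.49 ≈ 1.3960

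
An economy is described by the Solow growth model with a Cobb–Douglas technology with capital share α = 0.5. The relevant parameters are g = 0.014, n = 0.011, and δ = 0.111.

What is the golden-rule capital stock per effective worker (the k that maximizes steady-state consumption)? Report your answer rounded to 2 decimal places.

k_gold ≈ 13.52

The golden rule sets f'(k) = n + g + δ, i.e. α·k^(α−1) = n + g + δ.
So k^(1−α) = α / (n + g + δ) = 0.5 / 0.136 = 3.6765.
k_gold = 3.6765^(1/0.5) ≈ 13.5167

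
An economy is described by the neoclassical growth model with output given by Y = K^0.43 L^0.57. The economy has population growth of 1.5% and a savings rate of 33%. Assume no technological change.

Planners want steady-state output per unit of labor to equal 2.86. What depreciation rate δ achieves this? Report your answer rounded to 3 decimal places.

At the steady state, Δk = 0, so s·k^α = (n + δ)·k.
Since y* = [s/(n + δ)]^(α/(1−α)), we have s/(n + δ) = (y*)^((1−α)/α) = 2.86^1.3256 = 4.0268.
Therefore n + δ = s / 4.0268 = 0.33 / 4.0268 = 0.0820, so δ = 0.0820 − 0.015 = 0.0670.

δ ≈ 0.067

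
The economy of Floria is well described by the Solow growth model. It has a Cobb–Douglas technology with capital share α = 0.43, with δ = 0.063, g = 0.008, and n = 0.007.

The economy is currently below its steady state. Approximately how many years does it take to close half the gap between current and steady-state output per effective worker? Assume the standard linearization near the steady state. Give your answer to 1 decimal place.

half-life ≈ 15.6 years

Near the steady state the convergence rate is λ = (1 − α)(n + g + δ).
λ = (1 − 0.43) × 0.078 = 0.57 × 0.078 = 0.04446
Half-life = ln 2 / λ = 0.6931 / 0.04446 ≈ 15.59 years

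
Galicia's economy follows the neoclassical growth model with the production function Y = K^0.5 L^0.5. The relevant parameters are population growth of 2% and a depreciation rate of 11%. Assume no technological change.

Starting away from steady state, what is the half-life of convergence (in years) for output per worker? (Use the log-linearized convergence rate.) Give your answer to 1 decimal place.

about 10.7 years

Near the steady state the convergence rate is λ = (1 − α)(n + δ).
λ = (1 − 0.5) × 0.130 = 0.5 × 0.130 = 0.0650
Half-life = ln 2 / λ = 0.6931 / 0.0650 ≈ 10.66 years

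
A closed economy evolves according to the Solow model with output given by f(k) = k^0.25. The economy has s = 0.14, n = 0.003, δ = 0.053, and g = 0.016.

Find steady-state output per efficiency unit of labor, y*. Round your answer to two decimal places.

y* = 1.25

At the steady state, Δk = 0, so s·k^α = (n + g + δ)·k.
Rearranging, k^(1−α) = s / (n + g + δ).
k^0.75 = 0.14 / (0.003 + 0.016 + 0.053) = 0.14 / 0.072 = 1.9444
k* = 1.9444^(1/0.75) ≈ 2.4269
y* = (k*)^α = 2.4269^0.25 ≈ 1.2481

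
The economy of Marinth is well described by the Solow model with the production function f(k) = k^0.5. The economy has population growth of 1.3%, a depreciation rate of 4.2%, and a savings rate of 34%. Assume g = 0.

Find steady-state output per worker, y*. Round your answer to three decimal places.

y* ≈ 6.182

Steady state requires s·f(k) = (n + δ)·k, i.e. s·k^α = (n + δ)·k.
Dividing both sides by k: k^(1−α) = s / (n + δ).
k^0.5 = 0.34 / (0.013 + 0.042) = 0.34 / 0.055 = 6.1818
k* = 6.1818^(1/0.5) ≈ 38.2147
y* = (k*)^α = 38.2147^0.5 ≈ 6.1818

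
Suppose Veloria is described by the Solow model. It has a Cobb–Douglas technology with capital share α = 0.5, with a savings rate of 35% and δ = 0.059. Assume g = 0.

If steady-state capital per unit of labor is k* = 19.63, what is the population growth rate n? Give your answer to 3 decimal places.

In steady state, investment equals break-even investment: s·k^α = (n + δ)·k.
So s / (n + δ) = (k*)^(1−α) = 19.63^0.5 = 4.4306.
Therefore n + δ = s / 4.4306 = 0.35 / 4.4306 = 0.0790, so n = 0.0790 − 0.059 = 0.0200.

n ≈ 0.020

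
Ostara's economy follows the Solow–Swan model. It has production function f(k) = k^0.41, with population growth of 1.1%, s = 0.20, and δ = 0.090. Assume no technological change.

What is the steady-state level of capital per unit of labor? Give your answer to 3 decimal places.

k* = 3.183

At the steady state, Δk = 0, so s·k^α = (n + δ)·k.
Dividing both sides by k: k^(1−α) = s / (n + δ).
k^0.59 = 0.20 / (0.011 + 0.090) = 0.20 / 0.101 = 1.9802
k* = 1.9802^(1/0.59) ≈ 3.1834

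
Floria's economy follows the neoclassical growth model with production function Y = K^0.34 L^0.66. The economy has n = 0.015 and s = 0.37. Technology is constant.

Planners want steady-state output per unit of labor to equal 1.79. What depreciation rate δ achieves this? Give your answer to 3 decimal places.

δ ≈ 0.105

In steady state, investment equals break-even investment: s·k^α = (n + δ)·k.
Since y* = [s/(n + δ)]^(α/(1−α)), we have s/(n + δ) = (y*)^((1−α)/α) = 1.79^1.9412 = 3.0963.
Therefore n + δ = s / 3.0963 = 0.37 / 3.0963 = 0.1195, so δ = 0.1195 − 0.015 = 0.1045.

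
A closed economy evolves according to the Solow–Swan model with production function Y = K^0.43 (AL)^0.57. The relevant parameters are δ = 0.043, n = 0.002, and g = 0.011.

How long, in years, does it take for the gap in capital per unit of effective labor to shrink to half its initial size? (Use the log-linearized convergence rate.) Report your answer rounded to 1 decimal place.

half-life ≈ 21.7 years

Near the steady state the convergence rate is λ = (1 − α)(n + g + δ).
λ = (1 − 0.43) × 0.056 = 0.57 × 0.056 = 0.03192
Half-life = ln 2 / λ = 0.6931 / 0.03192 ≈ 21.71 years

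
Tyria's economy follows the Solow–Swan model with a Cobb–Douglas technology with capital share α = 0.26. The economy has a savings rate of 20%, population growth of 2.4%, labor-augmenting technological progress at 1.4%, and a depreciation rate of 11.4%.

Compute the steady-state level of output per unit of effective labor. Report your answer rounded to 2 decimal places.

y* = 1.10

In steady state, investment equals break-even investment: s·k^α = (n + g + δ)·k.
Rearranging, k^(1−α) = s / (n + g + δ).
k^0.74 = 0.20 / (0.024 + 0.014 + 0.114) = 0.20 / 0.152 = 1.3158
k* = 1.3158^(1/0.74) ≈ 1.4490
y* = (k*)^α = 1.4490^0.26 ≈ 1.1012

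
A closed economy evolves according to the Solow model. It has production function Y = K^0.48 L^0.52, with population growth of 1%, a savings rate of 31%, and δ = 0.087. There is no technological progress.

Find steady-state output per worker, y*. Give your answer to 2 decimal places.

y* ≈ 2.92

Steady state requires s·f(k) = (n + δ)·k, i.e. s·k^α = (n + δ)·k.
Dividing both sides by k: k^(1−α) = s / (n + δ).
k^0.52 = 0.31 / (0.010 + 0.087) = 0.31 / 0.097 = 3.1959
k* = 3.1959^(1/0.52) ≈ 9.3405
y* = (k*)^α = 9.3405^0.48 ≈ 2.9227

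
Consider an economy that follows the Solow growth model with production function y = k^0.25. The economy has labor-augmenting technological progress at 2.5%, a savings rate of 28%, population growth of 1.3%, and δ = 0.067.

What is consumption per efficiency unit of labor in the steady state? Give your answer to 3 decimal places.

c* = 0.998

In steady state, investment equals break-even investment: s·k^α = (n + g + δ)·k.
Rearranging, k^(1−α) = s / (n + g + δ).
k^0.75 = 0.28 / (0.013 + 0.025 + 0.067) = 0.28 / 0.105 = 2.6667
k* = 2.6667^(1/0.75) ≈ 3.6980
y* = (k*)^α = 3.6980^0.25 ≈ 1.3867
c* = (1 − s)·y* = (1 − 0.28) × 1.3867 ≈ 0.9984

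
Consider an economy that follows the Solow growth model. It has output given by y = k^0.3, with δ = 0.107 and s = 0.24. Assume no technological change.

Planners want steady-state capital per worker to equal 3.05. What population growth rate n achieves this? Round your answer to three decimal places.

At the steady state, Δk = 0, so s·k^α = (n + δ)·k.
So s / (n + δ) = (k*)^(1−α) = 3.05^0.7 = 2.1828.
Therefore n + δ = s / 2.1828 = 0.24 / 2.1828 = 0.1100, so n = 0.1100 − 0.107 = 0.0030.

n ≈ 0.003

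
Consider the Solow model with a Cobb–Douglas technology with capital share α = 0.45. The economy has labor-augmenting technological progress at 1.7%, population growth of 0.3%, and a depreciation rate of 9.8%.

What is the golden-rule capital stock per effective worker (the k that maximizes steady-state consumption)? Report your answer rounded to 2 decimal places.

k_gold ≈ 11.40

The golden rule sets f'(k) = n + g + δ, i.e. α·k^(α−1) = n + g + δ.
So k^(1−α) = α / (n + g + δ) = 0.45 / 0.118 = 3.8136.
k_gold = 3.8136^(1/0.55) ≈ 11.4018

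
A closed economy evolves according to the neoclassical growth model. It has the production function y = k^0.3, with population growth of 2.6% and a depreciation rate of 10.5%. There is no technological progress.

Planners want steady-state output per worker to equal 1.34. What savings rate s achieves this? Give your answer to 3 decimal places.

In steady state, investment equals break-even investment: s·k^α = (n + δ)·k.
Since y* = [s/(n + δ)]^(α/(1−α)), we have s/(n + δ) = (y*)^((1−α)/α) = 1.34^2.3333 = 1.9796.
Therefore s = 1.9796 × (n + δ) = 1.9796 × 0.131 = 0.2593.

s ≈ 0.259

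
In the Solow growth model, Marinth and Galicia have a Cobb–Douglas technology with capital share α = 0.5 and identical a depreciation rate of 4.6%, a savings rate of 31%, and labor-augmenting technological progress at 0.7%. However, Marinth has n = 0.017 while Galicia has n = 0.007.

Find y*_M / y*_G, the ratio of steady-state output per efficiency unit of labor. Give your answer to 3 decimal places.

ratio ≈ 0.857

Steady-state y* = [s/(n + g + δ)]^(α/(1−α)), so the ratio is [ (s_M/(n + g + δ)_M) / (s_G/(n + g + δ)_G) ]^1.
s_M/(n + g + δ)_M = 0.31/0.070 = 4.4286; s_G/(n + g + δ)_G = 0.31/0.060 = 5.1667.
Ratio = (4.4286/5.1667)^1 = 0.8571^1 ≈ 0.8571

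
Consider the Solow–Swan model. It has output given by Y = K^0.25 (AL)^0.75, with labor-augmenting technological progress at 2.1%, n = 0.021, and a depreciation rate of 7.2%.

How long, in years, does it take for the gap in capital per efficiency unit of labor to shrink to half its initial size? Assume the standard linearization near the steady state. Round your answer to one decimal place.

Near the steady state the convergence rate is λ = (1 − α)(n + g + δ).
λ = (1 − 0.25) × 0.114 = 0.75 × 0.114 = 0.0855
Half-life = ln 2 / λ = 0.6931 / 0.0855 ≈ 8.11 years

half-life ≈ 8.1 years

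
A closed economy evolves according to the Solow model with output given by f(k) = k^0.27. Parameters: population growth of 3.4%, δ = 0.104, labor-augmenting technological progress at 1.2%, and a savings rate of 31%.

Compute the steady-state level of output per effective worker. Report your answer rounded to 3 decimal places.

At the steady state, Δk = 0, so s·k^α = (n + g + δ)·k.
Dividing both sides by k: k^(1−α) = s / (n + g + δ).
k^0.73 = 0.31 / (0.034 + 0.012 + 0.104) = 0.31 / 0.150 = 2.0667
k* = 2.0667^(1/0.73) ≈ 2.7033
y* = (k*)^α = 2.7033^0.27 ≈ 1.3080

y* = 1.308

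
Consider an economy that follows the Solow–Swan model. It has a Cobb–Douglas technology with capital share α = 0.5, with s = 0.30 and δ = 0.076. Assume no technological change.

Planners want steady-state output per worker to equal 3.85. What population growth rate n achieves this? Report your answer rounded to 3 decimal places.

Steady state requires s·f(k) = (n + δ)·k, i.e. s·k^α = (n + δ)·k.
Since y* = [s/(n + δ)]^(α/(1−α)), we have s/(n + δ) = (y*)^((1−α)/α) = 3.85^1 = 3.8500.
Therefore n + δ = s / 3.8500 = 0.30 / 3.8500 = 0.0779, so n = 0.0779 − 0.076 = 0.0019.

n ≈ 0.002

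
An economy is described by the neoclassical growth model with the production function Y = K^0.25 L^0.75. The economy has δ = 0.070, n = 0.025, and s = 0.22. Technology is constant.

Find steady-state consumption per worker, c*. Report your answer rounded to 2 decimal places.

Steady state requires s·f(k) = (n + δ)·k, i.e. s·k^α = (n + δ)·k.
Dividing both sides by k: k^(1−α) = s / (n + δ).
k^0.75 = 0.22 / (0.025 + 0.070) = 0.22 / 0.095 = 2.3158
k* = 2.3158^(1/0.75) ≈ 3.0639
y* = (k*)^α = 3.0639^0.25 ≈ 1.3230
c* = (1 − s)·y* = (1 − 0.22) × 1.3230 ≈ 1.0319

c* ≈ 1.03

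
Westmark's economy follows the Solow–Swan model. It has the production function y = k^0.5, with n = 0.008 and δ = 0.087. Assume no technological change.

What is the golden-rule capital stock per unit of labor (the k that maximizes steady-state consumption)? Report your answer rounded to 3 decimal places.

k_gold ≈ 27.701

The golden rule sets f'(k) = n + δ, i.e. α·k^(α−1) = n + δ.
So k^(1−α) = α / (n + δ) = 0.5 / 0.095 = 5.2632.
k_gold = 5.2632^(1/0.5) ≈ 27.7013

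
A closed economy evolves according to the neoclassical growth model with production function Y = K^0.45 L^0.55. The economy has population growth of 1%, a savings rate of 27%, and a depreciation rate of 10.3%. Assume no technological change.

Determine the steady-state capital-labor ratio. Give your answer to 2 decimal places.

In steady state, investment equals break-even investment: s·k^α = (n + δ)·k.
Rearranging, k^(1−α) = s / (n + δ).
k^0.55 = 0.27 / (0.010 + 0.103) = 0.27 / 0.113 = 2.3894
k* = 2.3894^(1/0.55) ≈ 4.8730

k* ≈ 4.87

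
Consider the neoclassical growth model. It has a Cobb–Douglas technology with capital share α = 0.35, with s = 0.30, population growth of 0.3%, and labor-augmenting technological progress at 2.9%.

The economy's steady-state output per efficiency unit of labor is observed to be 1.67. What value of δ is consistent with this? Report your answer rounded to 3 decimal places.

δ ≈ 0.084

Steady state requires s·f(k) = (n + g + δ)·k, i.e. s·k^α = (n + g + δ)·k.
Since y* = [s/(n + g + δ)]^(α/(1−α)), we have s/(n + g + δ) = (y*)^((1−α)/α) = 1.67^1.8571 = 2.5918.
Therefore n + g + δ = s / 2.5918 = 0.30 / 2.5918 = 0.1157, so δ = 0.1157 − 0.032 = 0.0837.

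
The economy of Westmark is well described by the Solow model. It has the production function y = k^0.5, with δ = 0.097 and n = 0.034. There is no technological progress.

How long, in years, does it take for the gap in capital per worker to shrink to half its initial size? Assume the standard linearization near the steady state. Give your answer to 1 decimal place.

half-life ≈ 10.6 years

Near the steady state the convergence rate is λ = (1 − α)(n + δ).
λ = (1 − 0.5) × 0.131 = 0.5 × 0.131 = 0.0655
Half-life = ln 2 / λ = 0.6931 / 0.0655 ≈ 10.58 years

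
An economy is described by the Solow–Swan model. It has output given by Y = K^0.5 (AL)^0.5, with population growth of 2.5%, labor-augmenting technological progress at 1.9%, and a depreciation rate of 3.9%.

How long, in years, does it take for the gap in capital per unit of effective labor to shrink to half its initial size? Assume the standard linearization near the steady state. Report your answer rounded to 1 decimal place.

t_½ ≈ 16.7 years

Near the steady state the convergence rate is λ = (1 − α)(n + g + δ).
λ = (1 − 0.5) × 0.083 = 0.5 × 0.083 = 0.0415
Half-life = ln 2 / λ = 0.6931 / 0.0415 ≈ 16.70 years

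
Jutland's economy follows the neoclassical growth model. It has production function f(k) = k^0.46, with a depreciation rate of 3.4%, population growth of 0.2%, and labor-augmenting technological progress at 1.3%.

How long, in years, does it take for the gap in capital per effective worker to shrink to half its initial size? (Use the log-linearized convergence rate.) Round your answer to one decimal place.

about 26.2 years

Near the steady state the convergence rate is λ = (1 − α)(n + g + δ).
λ = (1 − 0.46) × 0.049 = 0.54 × 0.049 = 0.02646
Half-life = ln 2 / λ = 0.6931 / 0.02646 ≈ 26.19 years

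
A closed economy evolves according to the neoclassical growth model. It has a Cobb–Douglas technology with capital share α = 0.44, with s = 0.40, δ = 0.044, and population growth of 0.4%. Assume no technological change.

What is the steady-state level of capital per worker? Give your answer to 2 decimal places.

Steady state requires s·f(k) = (n + δ)·k, i.e. s·k^α = (n + δ)·k.
Dividing both sides by k: k^(1−α) = s / (n + δ).
k^0.56 = 0.40 / (0.004 + 0.044) = 0.40 / 0.048 = 8.3333
k* = 8.3333^(1/0.56) ≈ 44.0876

k* = 44.09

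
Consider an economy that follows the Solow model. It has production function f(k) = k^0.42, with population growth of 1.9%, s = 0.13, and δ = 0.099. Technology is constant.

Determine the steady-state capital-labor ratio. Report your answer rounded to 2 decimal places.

k* ≈ 1.18

Steady state requires s·f(k) = (n + δ)·k, i.e. s·k^α = (n + δ)·k.
Rearranging, k^(1−α) = s / (n + δ).
k^0.58 = 0.13 / (0.019 + 0.099) = 0.13 / 0.118 = 1.1017
k* = 1.1017^(1/0.58) ≈ 1.1817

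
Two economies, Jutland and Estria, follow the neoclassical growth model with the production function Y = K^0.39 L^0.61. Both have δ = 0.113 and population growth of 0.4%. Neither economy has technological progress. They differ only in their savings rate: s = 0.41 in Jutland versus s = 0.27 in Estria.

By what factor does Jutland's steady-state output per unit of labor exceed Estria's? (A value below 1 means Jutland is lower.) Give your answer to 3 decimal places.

y*_J / y*_E ≈ 1.306

Steady-state y* = [s/(n + δ)]^(α/(1−α)), so the ratio is [ (s_J/(n + δ)_J) / (s_E/(n + δ)_E) ]^0.6393.
s_J/(n + δ)_J = 0.41/0.117 = 3.5043; s_E/(n + δ)_E = 0.27/0.117 = 2.3077.
Ratio = (3.5043/2.3077)^0.6393 = 1.5185^0.6393 ≈ 1.3061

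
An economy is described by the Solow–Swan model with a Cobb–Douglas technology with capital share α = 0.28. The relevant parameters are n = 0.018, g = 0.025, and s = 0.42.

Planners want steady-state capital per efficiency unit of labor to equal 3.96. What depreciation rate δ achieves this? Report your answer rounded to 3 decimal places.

In steady state, investment equals break-even investment: s·k^α = (n + g + δ)·k.
So s / (n + g + δ) = (k*)^(1−α) = 3.96^0.72 = 2.6936.
Therefore n + g + δ = s / 2.6936 = 0.42 / 2.6936 = 0.1559, so δ = 0.1559 − 0.043 = 0.1129.

δ ≈ 0.113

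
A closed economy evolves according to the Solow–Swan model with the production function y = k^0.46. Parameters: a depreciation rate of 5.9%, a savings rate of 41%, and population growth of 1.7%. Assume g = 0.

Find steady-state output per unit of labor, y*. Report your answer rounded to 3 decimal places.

y* ≈ 4.203

In steady state, investment equals break-even investment: s·k^α = (n + δ)·k.
Dividing both sides by k: k^(1−α) = s / (n + δ).
k^0.54 = 0.41 / (0.017 + 0.059) = 0.41 / 0.076 = 5.3947
k* = 5.3947^(1/0.54) ≈ 22.6723
y* = (k*)^α = 22.6723^0.46 ≈ 4.2027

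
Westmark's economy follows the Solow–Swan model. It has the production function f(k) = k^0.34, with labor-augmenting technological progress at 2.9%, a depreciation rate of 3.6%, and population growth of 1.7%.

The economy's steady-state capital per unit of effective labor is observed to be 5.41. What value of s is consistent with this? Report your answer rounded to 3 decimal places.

s ≈ 0.250

At the steady state, Δk = 0, so s·k^α = (n + g + δ)·k.
So s / (n + g + δ) = (k*)^(1−α) = 5.41^0.66 = 3.0473.
Therefore s = 3.0473 × (n + g + δ) = 3.0473 × 0.082 = 0.2499.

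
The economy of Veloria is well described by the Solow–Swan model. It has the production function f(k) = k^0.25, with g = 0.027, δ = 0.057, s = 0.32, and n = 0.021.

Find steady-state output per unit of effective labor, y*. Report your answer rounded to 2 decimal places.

In steady state, investment equals break-even investment: s·k^α = (n + g + δ)·k.
Rearranging, k^(1−α) = s / (n + g + δ).
k^0.75 = 0.32 / (0.021 + 0.027 + 0.057) = 0.32 / 0.105 = 3.0476
k* = 3.0476^(1/0.75) ≈ 4.4185
y* = (k*)^α = 4.4185^0.25 ≈ 1.4498

y* = 1.45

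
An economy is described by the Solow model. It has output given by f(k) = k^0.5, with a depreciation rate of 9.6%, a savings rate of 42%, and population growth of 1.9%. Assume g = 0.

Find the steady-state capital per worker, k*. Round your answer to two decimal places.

k* ≈ 13.34

In steady state, investment equals break-even investment: s·k^α = (n + δ)·k.
Rearranging, k^(1−α) = s / (n + δ).
k^0.5 = 0.42 / (0.019 + 0.096) = 0.42 / 0.115 = 3.6522
k* = 3.6522^(1/0.5) ≈ 13.3386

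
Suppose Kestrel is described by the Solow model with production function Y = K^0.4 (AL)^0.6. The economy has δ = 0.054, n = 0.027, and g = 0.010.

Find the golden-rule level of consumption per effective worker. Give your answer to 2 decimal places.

At the golden rule, f'(k) = n + g + δ, so α·k^(α−1) = n + g + δ and k_gold = (α/(n + g + δ))^(1/(1−α)).
k_gold = (0.4/0.091)^(1/0.6) = 4.3956^1.6667 ≈ 11.7956
c_gold = f(k_gold) − (n + g + δ)·k_gold = 2.6834 − 0.091×11.7956 ≈ 1.6100

c_gold ≈ 1.61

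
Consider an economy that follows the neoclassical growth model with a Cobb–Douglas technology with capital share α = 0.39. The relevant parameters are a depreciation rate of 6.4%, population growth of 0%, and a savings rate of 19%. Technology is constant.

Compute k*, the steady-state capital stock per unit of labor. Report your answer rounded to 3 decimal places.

Steady state requires s·f(k) = (n + δ)·k, i.e. s·k^α = (n + δ)·k.
Dividing both sides by k: k^(1−α) = s / (n + δ).
k^0.61 = 0.19 / (0.000 + 0.064) = 0.19 / 0.064 = 2.9688
k* = 2.9688^(1/0.61) ≈ 5.9528

k* = 5.953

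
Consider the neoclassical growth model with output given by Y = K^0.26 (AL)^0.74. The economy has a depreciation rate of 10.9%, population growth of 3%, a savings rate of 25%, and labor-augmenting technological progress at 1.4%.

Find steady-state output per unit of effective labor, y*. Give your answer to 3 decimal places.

y* = 1.188

In steady state, investment equals break-even investment: s·k^α = (n + g + δ)·k.
Dividing both sides by k: k^(1−α) = s / (n + g + δ).
k^0.74 = 0.25 / (0.030 + 0.014 + 0.109) = 0.25 / 0.153 = 1.6340
k* = 1.6340^(1/0.74) ≈ 1.9417
y* = (k*)^α = 1.9417^0.26 ≈ 1.1883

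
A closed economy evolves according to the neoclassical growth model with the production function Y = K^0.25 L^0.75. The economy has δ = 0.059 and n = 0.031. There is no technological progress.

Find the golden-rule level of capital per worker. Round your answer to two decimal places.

k_gold ≈ 3.90

The golden rule sets f'(k) = n + δ, i.e. α·k^(α−1) = n + δ.
So k^(1−α) = α / (n + δ) = 0.25 / 0.090 = 2.7778.
k_gold = 2.7778^(1/0.75) ≈ 3.9048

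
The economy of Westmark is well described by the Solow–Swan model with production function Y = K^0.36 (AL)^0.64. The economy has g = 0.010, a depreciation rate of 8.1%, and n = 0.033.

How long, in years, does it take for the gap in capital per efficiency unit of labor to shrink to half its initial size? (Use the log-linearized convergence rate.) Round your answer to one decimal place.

about 8.7 years

Near the steady state the convergence rate is λ = (1 − α)(n + g + δ).
λ = (1 − 0.36) × 0.124 = 0.64 × 0.124 = 0.07936
Half-life = ln 2 / λ = 0.6931 / 0.07936 ≈ 8.73 years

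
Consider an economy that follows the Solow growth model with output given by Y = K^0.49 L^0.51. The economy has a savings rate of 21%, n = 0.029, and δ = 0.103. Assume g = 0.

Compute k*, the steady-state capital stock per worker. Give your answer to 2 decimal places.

k* = 2.49

Steady state requires s·f(k) = (n + δ)·k, i.e. s·k^α = (n + δ)·k.
Dividing both sides by k: k^(1−α) = s / (n + δ).
k^0.51 = 0.21 / (0.029 + 0.103) = 0.21 / 0.132 = 1.5909
k* = 1.5909^(1/0.51) ≈ 2.4853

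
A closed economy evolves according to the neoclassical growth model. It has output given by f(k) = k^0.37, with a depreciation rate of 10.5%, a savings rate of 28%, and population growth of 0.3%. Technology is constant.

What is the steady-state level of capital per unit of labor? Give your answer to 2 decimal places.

In steady state, investment equals break-even investment: s·k^α = (n + δ)·k.
Rearranging, k^(1−α) = s / (n + δ).
k^0.63 = 0.28 / (0.003 + 0.105) = 0.28 / 0.108 = 2.5926
k* = 2.5926^(1/0.63) ≈ 4.5365

k* = 4.54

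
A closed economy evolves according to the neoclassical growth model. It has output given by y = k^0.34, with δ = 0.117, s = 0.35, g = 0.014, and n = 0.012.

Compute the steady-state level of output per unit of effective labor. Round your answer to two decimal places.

At the steady state, Δk = 0, so s·k^α = (n + g + δ)·k.
Rearranging, k^(1−α) = s / (n + g + δ).
k^0.66 = 0.35 / (0.012 + 0.014 + 0.117) = 0.35 / 0.143 = 2.4476
k* = 2.4476^(1/0.66) ≈ 3.8815
y* = (k*)^α = 3.8815^0.34 ≈ 1.5858

y* ≈ 1.59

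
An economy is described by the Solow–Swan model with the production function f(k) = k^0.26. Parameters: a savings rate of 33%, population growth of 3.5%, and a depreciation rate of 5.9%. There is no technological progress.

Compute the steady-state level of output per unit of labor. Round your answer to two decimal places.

At the steady state, Δk = 0, so s·k^α = (n + δ)·k.
Dividing both sides by k: k^(1−α) = s / (n + δ).
k^0.74 = 0.33 / (0.035 + 0.059) = 0.33 / 0.094 = 3.5106
k* = 3.5106^(1/0.74) ≈ 5.4576
y* = (k*)^α = 5.4576^0.26 ≈ 1.5546

y* ≈ 1.55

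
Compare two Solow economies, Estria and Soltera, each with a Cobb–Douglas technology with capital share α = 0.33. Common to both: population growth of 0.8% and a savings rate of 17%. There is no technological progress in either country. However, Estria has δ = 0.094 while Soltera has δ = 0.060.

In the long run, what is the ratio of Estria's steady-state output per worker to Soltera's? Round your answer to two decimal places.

Steady-state y* = [s/(n + δ)]^(α/(1−α)), so the ratio is [ (s_E/(n + δ)_E) / (s_S/(n + δ)_S) ]^0.4925.
s_E/(n + δ)_E = 0.17/0.102 = 1.6667; s_S/(n + δ)_S = 0.17/0.068 = 2.5000.
Ratio = (1.6667/2.5000)^0.4925 = 0.6667^0.4925 ≈ 0.8190

y*_E / y*_S ≈ 0.82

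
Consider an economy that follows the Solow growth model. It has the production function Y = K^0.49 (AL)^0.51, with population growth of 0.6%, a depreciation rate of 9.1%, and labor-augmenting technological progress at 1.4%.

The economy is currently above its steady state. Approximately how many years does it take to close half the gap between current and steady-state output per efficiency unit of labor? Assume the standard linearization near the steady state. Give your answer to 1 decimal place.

Near the steady state the convergence rate is λ = (1 − α)(n + g + δ).
λ = (1 − 0.49) × 0.111 = 0.51 × 0.111 = 0.05661
Half-life = ln 2 / λ = 0.6931 / 0.05661 ≈ 12.24 years

half-life ≈ 12.2 years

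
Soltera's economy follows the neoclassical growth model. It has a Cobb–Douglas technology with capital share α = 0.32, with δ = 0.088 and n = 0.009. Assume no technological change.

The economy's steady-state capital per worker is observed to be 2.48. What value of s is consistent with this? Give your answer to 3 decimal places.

Steady state requires s·f(k) = (n + δ)·k, i.e. s·k^α = (n + δ)·k.
So s / (n + δ) = (k*)^(1−α) = 2.48^0.68 = 1.8545.
Therefore s = 1.8545 × (n + δ) = 1.8545 × 0.097 = 0.1799.

s ≈ 0.180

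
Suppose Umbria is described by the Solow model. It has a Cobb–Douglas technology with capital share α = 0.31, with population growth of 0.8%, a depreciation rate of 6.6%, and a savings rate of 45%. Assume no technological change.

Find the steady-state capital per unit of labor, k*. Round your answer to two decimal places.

At the steady state, Δk = 0, so s·k^α = (n + δ)·k.
Rearranging, k^(1−α) = s / (n + δ).
k^0.69 = 0.45 / (0.008 + 0.066) = 0.45 / 0.074 = 6.0811
k* = 6.0811^(1/0.69) ≈ 13.6838

k* = 13.68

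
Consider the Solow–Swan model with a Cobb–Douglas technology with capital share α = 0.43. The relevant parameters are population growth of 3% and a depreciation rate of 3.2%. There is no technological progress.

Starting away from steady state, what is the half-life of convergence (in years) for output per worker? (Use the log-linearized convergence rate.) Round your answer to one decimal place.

Near the steady state the convergence rate is λ = (1 − α)(n + δ).
λ = (1 − 0.43) × 0.062 = 0.57 × 0.062 = 0.03534
Half-life = ln 2 / λ = 0.6931 / 0.03534 ≈ 19.61 years

about 19.6 years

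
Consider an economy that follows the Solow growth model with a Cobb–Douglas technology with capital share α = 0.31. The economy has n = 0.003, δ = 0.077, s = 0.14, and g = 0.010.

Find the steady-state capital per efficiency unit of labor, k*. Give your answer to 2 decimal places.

k* ≈ 1.90

In steady state, investment equals break-even investment: s·k^α = (n + g + δ)·k.
Dividing both sides by k: k^(1−α) = s / (n + g + δ).
k^0.69 = 0.14 / (0.003 + 0.010 + 0.077) = 0.14 / 0.090 = 1.5556
k* = 1.5556^(1/0.69) ≈ 1.8972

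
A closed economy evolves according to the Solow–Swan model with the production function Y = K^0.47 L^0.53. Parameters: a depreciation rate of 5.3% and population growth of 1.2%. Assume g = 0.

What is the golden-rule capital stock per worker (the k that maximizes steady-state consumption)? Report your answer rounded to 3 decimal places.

The golden rule sets f'(k) = n + δ, i.e. α·k^(α−1) = n + δ.
So k^(1−α) = α / (n + δ) = 0.47 / 0.065 = 7.2308.
k_gold = 7.2308^(1/0.53) ≈ 41.7933

k_gold ≈ 41.793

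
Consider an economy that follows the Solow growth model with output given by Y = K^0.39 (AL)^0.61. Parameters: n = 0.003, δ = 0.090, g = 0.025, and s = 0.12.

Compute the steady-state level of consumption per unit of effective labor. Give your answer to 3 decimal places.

c* = 0.890

In steady state, investment equals break-even investment: s·k^α = (n + g + δ)·k.
Rearranging, k^(1−α) = s / (n + g + δ).
k^0.61 = 0.12 / (0.003 + 0.025 + 0.090) = 0.12 / 0.118 = 1.0169
k* = 1.0169^(1/0.61) ≈ 1.0279
y* = (k*)^α = 1.0279^0.39 ≈ 1.0108
c* = (1 − s)·y* = (1 − 0.12) × 1.0108 ≈ 0.8895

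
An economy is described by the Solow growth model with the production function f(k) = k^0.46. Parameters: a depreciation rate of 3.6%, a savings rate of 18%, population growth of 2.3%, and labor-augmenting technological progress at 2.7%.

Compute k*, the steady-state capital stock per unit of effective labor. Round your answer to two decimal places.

In steady state, investment equals break-even investment: s·k^α = (n + g + δ)·k.
Rearranging, k^(1−α) = s / (n + g + δ).
k^0.54 = 0.18 / (0.023 + 0.027 + 0.036) = 0.18 / 0.086 = 2.0930
k* = 2.0930^(1/0.54) ≈ 3.9266

k* = 3.93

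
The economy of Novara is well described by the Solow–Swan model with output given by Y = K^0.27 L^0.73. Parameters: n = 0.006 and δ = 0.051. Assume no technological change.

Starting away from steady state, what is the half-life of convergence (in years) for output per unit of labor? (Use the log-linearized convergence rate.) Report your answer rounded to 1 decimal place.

t_½ ≈ 16.7 years

Near the steady state the convergence rate is λ = (1 − α)(n + δ).
λ = (1 − 0.27) × 0.057 = 0.73 × 0.057 = 0.04161
Half-life = ln 2 / λ = 0.6931 / 0.04161 ≈ 16.66 years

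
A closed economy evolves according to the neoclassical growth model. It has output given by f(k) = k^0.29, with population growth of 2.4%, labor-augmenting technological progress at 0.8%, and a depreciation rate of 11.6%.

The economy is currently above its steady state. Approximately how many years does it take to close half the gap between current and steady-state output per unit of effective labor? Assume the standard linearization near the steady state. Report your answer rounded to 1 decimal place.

Near the steady state the convergence rate is λ = (1 − α)(n + g + δ).
λ = (1 − 0.29) × 0.148 = 0.71 × 0.148 = 0.10508
Half-life = ln 2 / λ = 0.6931 / 0.10508 ≈ 6.60 years

about 6.6 years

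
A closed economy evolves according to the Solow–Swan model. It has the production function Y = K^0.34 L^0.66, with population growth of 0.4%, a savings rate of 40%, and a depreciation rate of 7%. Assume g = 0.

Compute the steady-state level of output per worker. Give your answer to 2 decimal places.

y* = 2.39

Steady state requires s·f(k) = (n + δ)·k, i.e. s·k^α = (n + δ)·k.
Dividing both sides by k: k^(1−α) = s / (n + δ).
k^0.66 = 0.40 / (0.004 + 0.070) = 0.40 / 0.074 = 5.4054
k* = 5.4054^(1/0.66) ≈ 12.8927
y* = (k*)^α = 12.8927^0.34 ≈ 2.3852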